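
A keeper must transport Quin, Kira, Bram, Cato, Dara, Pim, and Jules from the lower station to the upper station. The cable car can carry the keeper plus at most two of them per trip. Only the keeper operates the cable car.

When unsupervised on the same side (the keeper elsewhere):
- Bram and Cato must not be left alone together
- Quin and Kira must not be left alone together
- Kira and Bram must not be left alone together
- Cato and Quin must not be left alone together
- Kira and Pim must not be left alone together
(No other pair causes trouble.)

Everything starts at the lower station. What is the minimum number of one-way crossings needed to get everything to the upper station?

9

Counting alone: the keeper can take at most 2 across per trip to the upper station, so moving all 7 needs at least 4 loaded trips out, with a return between consecutive ones — at least 7 crossings.
The safety rule pushes this higher. Following every safe sequence of crossings, the most of the 7 that can be at the upper station as the cable car arrives there on crossing 7 is 6 — never all 7.
So no plan with fewer than 9 crossings exists, and this one achieves 9:
1. Keeper goes to the upper station with Cato and Kira.  [the lower station: Bram, Dara, Jules, Pim, Quin | the upper station: Cato, Kira]
2. Keeper goes back to the lower station alone.  [the lower station: Bram, Dara, Jules, Pim, Quin | the upper station: Cato, Kira]
3. Keeper goes to the upper station with Quin.  [the lower station: Bram, Dara, Jules, Pim | the upper station: Cato, Kira, Quin]
4. Keeper goes back to the lower station with Cato and Kira.  [the lower station: Bram, Cato, Dara, Jules, Kira, Pim | the upper station: Quin]
5. Keeper goes to the upper station with Bram and Pim.  [the lower station: Cato, Dara, Jules, Kira | the upper station: Bram, Pim, Quin]
6. Keeper goes back to the lower station alone.  [the lower station: Cato, Dara, Jules, Kira | the upper station: Bram, Pim, Quin]
7. Keeper goes to the upper station with Dara and Jules.  [the lower station: Cato, Kira | the upper station: Bram, Dara, Jules, Pim, Quin]
8. Keeper goes back to the lower station alone.  [the lower station: Cato, Kira | the upper station: Bram, Dara, Jules, Pim, Quin]
9. Keeper goes to the upper station with Cato and Kira.  [the lower station: — | the upper station: Bram, Cato, Dara, Jules, Kira, Pim, Quin]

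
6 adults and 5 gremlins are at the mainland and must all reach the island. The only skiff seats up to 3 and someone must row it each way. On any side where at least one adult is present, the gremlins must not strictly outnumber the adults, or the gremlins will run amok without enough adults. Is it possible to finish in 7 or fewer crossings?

Counting alone: each trip to the island takes at most 3 across and each return brings at least 1 back, so after t trips out (and t−1 returns) at most 3t − (t−1) of the 11 are across; that first reaches 11 at t = 5, so at least 9 crossings are needed.
Since 7 < 9, 7 crossings cannot be enough. (The shortest complete plan in fact takes 9:)
1. 3 gremlins → the island.  (the mainland: 6A 2G; the island: 0A 3G)
2. 1 gremlin ← the mainland.  (the mainland: 6A 3G; the island: 0A 2G)
3. 3 adults → the island.  (the mainland: 3A 3G; the island: 3A 2G)
4. 1 adult ← the mainland.  (the mainland: 4A 3G; the island: 2A 2G)
5. 2 adults and 1 gremlin → the island.  (the mainland: 2A 2G; the island: 4A 3G)
6. 1 adult ← the mainland.  (the mainland: 3A 2G; the island: 3A 3G)
7. 2 adults and 1 gremlin → the island.  (the mainland: 1A 1G; the island: 5A 4G)
8. 1 adult ← the mainland.  (the mainland: 2A 1G; the island: 4A 4G)
9. 2 adults and 1 gremlin → the island.  (the mainland: 0A 0G; the island: 6A 5G)

No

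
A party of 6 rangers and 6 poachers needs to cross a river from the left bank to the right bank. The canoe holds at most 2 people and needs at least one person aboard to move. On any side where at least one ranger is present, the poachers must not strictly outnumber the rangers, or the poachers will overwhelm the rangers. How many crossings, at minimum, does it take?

impossible

Following every safe sequence of crossings from the start, the most of the 12 that can be at the right bank as the canoe arrives there on crossings 1, 3, 5, 7, 9 is 2, 3, 4, 5, 6 respectively; the best ever achieved is 6 of 12.
From crossing 11 on, no configuration arises that was not already reachable earlier: only 15 distinct safe configurations (who is on which side, and where the canoe is) can ever be reached, none of them has everyone across, and every continuation just revisits them. They are: 0 rangers + 0 poachers across (canoe back at the start); 0 rangers + 1 poacher across (canoe there); 0 rangers + 1 poacher across (canoe back at the start); 0 rangers + 2 poachers across (canoe there); 0 rangers + 2 poachers across (canoe back at the start); 0 rangers + 3 poachers across (canoe there); 0 rangers + 3 poachers across (canoe back at the start); 0 rangers + 4 poachers across (canoe there); 0 rangers + 4 poachers across (canoe back at the start); 0 rangers + 5 poachers across (canoe there); 0 rangers + 5 poachers across (canoe back at the start); 0 rangers + 6 poachers across (canoe there); 1 ranger + 1 poacher across (canoe there); 1 ranger + 1 poacher across (canoe back at the start); 2 rangers + 2 poachers across (canoe there). So no valid plan exists.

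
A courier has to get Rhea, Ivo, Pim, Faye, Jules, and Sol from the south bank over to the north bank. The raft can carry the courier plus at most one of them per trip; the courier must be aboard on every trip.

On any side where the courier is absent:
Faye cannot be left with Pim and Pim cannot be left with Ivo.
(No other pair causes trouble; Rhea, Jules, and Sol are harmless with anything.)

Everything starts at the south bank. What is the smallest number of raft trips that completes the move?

Counting alone: the courier can take at most 1 across per trip to the north bank, so moving all 6 needs at least 6 loaded trips out, with a return between consecutive ones — at least 11 crossings.
The safety rule pushes this higher. Following every safe sequence of crossings, the most of the 6 that can be at the north bank as the raft arrives there on crossing 11 is 5 — never all 6.
So no plan with fewer than 13 crossings exists, and this one achieves 13:
1. Courier goes to the north bank with Pim.
2. Courier goes back to the south bank alone.
3. Courier goes to the north bank with Rhea.
4. Courier goes back to the south bank alone.
5. Courier goes to the north bank with Ivo.
6. Courier goes back to the south bank with Pim.
7. Courier goes to the north bank with Faye.
8. Courier goes back to the south bank alone.
9. Courier goes to the north bank with Jules.
10. Courier goes back to the south bank alone.
11. Courier goes to the north bank with Sol.
12. Courier goes back to the south bank alone.
13. Courier goes to the north bank with Pim.

13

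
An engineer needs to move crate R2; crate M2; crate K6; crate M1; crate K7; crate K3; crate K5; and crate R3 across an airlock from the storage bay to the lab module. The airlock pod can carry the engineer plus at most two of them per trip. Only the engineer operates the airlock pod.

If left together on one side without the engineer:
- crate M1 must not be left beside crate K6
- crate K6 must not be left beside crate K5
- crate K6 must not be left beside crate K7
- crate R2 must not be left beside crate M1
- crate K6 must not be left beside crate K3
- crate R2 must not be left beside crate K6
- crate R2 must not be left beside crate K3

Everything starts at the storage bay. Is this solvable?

1. Engineer goes to the lab module with crate K6 and crate R2.
2. Engineer goes back to the storage bay with crate R2.
3. Engineer goes to the lab module with crate M2 and crate R2.
4. Engineer goes back to the storage bay with crate R2.
5. Engineer goes to the lab module with crate K7 and crate R2.
6. Engineer goes back to the storage bay with crate K6.
7. Engineer goes to the lab module with crate K5 and crate K6.
8. Engineer goes back to the storage bay with crate K6.
9. Engineer goes to the lab module with crate K6 and crate R3.
10. Engineer goes back to the storage bay with crate K6.
11. Engineer goes to the lab module with crate K3 and crate M1.
12. Engineer goes back to the storage bay with crate R2.
13. Engineer goes to the lab module with crate K6 and crate R2.

Yes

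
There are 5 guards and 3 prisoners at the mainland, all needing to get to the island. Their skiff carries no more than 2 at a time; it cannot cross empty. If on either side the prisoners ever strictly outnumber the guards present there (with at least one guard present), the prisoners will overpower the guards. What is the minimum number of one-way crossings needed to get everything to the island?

Counting alone: each trip to the island takes at most 2 across and each return brings at least 1 back, so after t trips out (and t−1 returns) at most 2t − (t−1) of the 8 are across; that first reaches 8 at t = 7, so at least 13 crossings are needed.
The plan below uses exactly 13 crossings, so it is optimal:
1. 2 prisoners → the island.  (the mainland: 5G 1P; the island: 0G 2P)
2. 1 prisoner ← the mainland.  (the mainland: 5G 2P; the island: 0G 1P)
3. 2 prisoners → the island.  (the mainland: 5G 0P; the island: 0G 3P)
4. 1 prisoner ← the mainland.  (the mainland: 5G 1P; the island: 0G 2P)
5. 2 guards → the island.  (the mainland: 3G 1P; the island: 2G 2P)
6. 1 prisoner ← the mainland.  (the mainland: 3G 2P; the island: 2G 1P)
7. 1 guard and 1 prisoner → the island.  (the mainland: 2G 1P; the island: 3G 2P)
8. 1 prisoner ← the mainland.  (the mainland: 2G 2P; the island: 3G 1P)
9. 2 prisoners → the island.  (the mainland: 2G 0P; the island: 3G 3P)
10. 1 prisoner ← the mainland.  (the mainland: 2G 1P; the island: 3G 2P)
11. 1 guard and 1 prisoner → the island.  (the mainland: 1G 0P; the island: 4G 3P)
12. 1 prisoner ← the mainland.  (the mainland: 1G 1P; the island: 4G 2P)
13. 1 guard and 1 prisoner → the island.  (the mainland: 0G 0P; the island: 5G 3P)

13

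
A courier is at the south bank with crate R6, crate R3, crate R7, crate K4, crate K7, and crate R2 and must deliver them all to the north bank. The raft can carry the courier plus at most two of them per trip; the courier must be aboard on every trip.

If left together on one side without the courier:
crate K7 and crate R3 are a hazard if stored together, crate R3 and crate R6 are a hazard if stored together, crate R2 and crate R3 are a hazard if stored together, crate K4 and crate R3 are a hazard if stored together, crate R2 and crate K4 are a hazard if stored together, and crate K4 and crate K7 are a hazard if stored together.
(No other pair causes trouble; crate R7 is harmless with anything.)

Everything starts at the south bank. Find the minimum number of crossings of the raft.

9

Counting alone: the courier can take at most 2 across per trip to the north bank, so moving all 6 needs at least 3 loaded trips out, with a return between consecutive ones — at least 5 crossings.
The safety rule pushes this higher. Following every safe sequence of crossings, the most of the 6 that can be at the north bank as the raft arrives there on crossings 5, 7 is 4, 5 respectively — never all 6.
So no plan with fewer than 9 crossings exists, and this one achieves 9:
1. Courier goes to the north bank with crate K4 and crate R3.  [the south bank: crate K7, crate R2, crate R6, crate R7 | the north bank: crate K4, crate R3]
2. Courier goes back to the south bank with crate R3.  [the south bank: crate K7, crate R2, crate R3, crate R6, crate R7 | the north bank: crate K4]
3. Courier goes to the north bank with crate R3 and crate R6.  [the south bank: crate K7, crate R2, crate R7 | the north bank: crate K4, crate R3, crate R6]
4. Courier goes back to the south bank with crate R3.  [the south bank: crate K7, crate R2, crate R3, crate R7 | the north bank: crate K4, crate R6]
5. Courier goes to the north bank with crate R3 and crate R7.  [the south bank: crate K7, crate R2 | the north bank: crate K4, crate R3, crate R6, crate R7]
6. Courier goes back to the south bank with crate R3.  [the south bank: crate K7, crate R2, crate R3 | the north bank: crate K4, crate R6, crate R7]
7. Courier goes to the north bank with crate K7 and crate R2.  [the south bank: crate R3 | the north bank: crate K4, crate K7, crate R2, crate R6, crate R7]
8. Courier goes back to the south bank with crate K4.  [the south bank: crate K4, crate R3 | the north bank: crate K7, crate R2, crate R6, crate R7]
9. Courier goes to the north bank with crate K4 and crate R3.  [the south bank: — | the north bank: crate K4, crate K7, crate R2, crate R3, crate R6, crate R7]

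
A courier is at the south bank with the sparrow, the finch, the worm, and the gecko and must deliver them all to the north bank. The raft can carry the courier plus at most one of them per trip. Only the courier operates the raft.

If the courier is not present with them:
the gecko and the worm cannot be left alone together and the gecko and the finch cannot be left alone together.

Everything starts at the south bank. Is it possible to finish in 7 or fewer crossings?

Counting alone: the courier can take at most 1 across per trip to the north bank, so moving all 4 needs at least 4 loaded trips out, with a return between consecutive ones — at least 7 crossings.
The safety rule pushes this higher. Following every safe sequence of crossings, the most of the 4 that can be at the north bank as the raft arrives there on crossing 7 is 3 — never all 4.
So the move cannot be finished within 7 crossings. (The shortest complete plan takes 9:)
1. Courier goes to the north bank with the gecko.  [the south bank: the finch, the sparrow, the worm | the north bank: the gecko]
2. Courier goes back to the south bank alone.  [the south bank: the finch, the sparrow, the worm | the north bank: the gecko]
3. Courier goes to the north bank with the sparrow.  [the south bank: the finch, the worm | the north bank: the gecko, the sparrow]
4. Courier goes back to the south bank alone.  [the south bank: the finch, the worm | the north bank: the gecko, the sparrow]
5. Courier goes to the north bank with the finch.  [the south bank: the worm | the north bank: the finch, the gecko, the sparrow]
6. Courier goes back to the south bank with the gecko.  [the south bank: the gecko, the worm | the north bank: the finch, the sparrow]
7. Courier goes to the north bank with the worm.  [the south bank: the gecko | the north bank: the finch, the sparrow, the worm]
8. Courier goes back to the south bank alone.  [the south bank: the gecko | the north bank: the finch, the sparrow, the worm]
9. Courier goes to the north bank with the gecko.  [the south bank: — | the north bank: the finch, the gecko, the sparrow, the worm]

No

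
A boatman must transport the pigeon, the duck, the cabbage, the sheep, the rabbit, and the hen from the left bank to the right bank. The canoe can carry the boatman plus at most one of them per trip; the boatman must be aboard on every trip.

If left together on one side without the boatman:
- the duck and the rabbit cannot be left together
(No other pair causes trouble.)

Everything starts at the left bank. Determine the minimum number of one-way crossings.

Counting alone: the boatman can take at most 1 across per trip to the right bank, so moving all 6 needs at least 6 loaded trips out, with a return between consecutive ones — at least 11 crossings.
The plan below uses exactly 11 crossings, so it is optimal:
1. Boatman goes to the right bank with the duck.
2. Boatman goes back to the left bank alone.
3. Boatman goes to the right bank with the pigeon.
4. Boatman goes back to the left bank alone.
5. Boatman goes to the right bank with the cabbage.
6. Boatman goes back to the left bank alone.
7. Boatman goes to the right bank with the sheep.
8. Boatman goes back to the left bank alone.
9. Boatman goes to the right bank with the hen.
10. Boatman goes back to the left bank alone.
11. Boatman goes to the right bank with the rabbit.

11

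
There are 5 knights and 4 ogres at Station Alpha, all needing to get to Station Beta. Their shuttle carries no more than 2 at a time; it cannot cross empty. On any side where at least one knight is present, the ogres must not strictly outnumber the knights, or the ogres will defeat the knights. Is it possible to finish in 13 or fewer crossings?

Counting alone: each trip to Station Beta takes at most 2 across and each return brings at least 1 back, so after t trips out (and t−1 returns) at most 2t − (t−1) of the 9 are across; that first reaches 9 at t = 8, so at least 15 crossings are needed.
Since 13 < 15, 13 crossings cannot be enough. (The shortest complete plan in fact takes 15:)
1. 2 ogres → Station Beta.  (Station Alpha: 5K 2O; Station Beta: 0K 2O)
2. 1 ogre ← Station Alpha.  (Station Alpha: 5K 3O; Station Beta: 0K 1O)
3. 2 ogres → Station Beta.  (Station Alpha: 5K 1O; Station Beta: 0K 3O)
4. 1 ogre ← Station Alpha.  (Station Alpha: 5K 2O; Station Beta: 0K 2O)
5. 2 knights → Station Beta.  (Station Alpha: 3K 2O; Station Beta: 2K 2O)
6. 1 ogre ← Station Alpha.  (Station Alpha: 3K 3O; Station Beta: 2K 1O)
7. 1 knight and 1 ogre → Station Beta.  (Station Alpha: 2K 2O; Station Beta: 3K 2O)
8. 1 knight ← Station Alpha.  (Station Alpha: 3K 2O; Station Beta: 2K 2O)
9. 1 knight and 1 ogre → Station Beta.  (Station Alpha: 2K 1O; Station Beta: 3K 3O)
10. 1 ogre ← Station Alpha.  (Station Alpha: 2K 2O; Station Beta: 3K 2O)
11. 1 knight and 1 ogre → Station Beta.  (Station Alpha: 1K 1O; Station Beta: 4K 3O)
12. 1 knight ← Station Alpha.  (Station Alpha: 2K 1O; Station Beta: 3K 3O)
13. 1 knight and 1 ogre → Station Beta.  (Station Alpha: 1K 0O; Station Beta: 4K 4O)
14. 1 ogre ← Station Alpha.  (Station Alpha: 1K 1O; Station Beta: 4K 3O)
15. 1 knight and 1 ogre → Station Beta.  (Station Alpha: 0K 0O; Station Beta: 5K 4O)

No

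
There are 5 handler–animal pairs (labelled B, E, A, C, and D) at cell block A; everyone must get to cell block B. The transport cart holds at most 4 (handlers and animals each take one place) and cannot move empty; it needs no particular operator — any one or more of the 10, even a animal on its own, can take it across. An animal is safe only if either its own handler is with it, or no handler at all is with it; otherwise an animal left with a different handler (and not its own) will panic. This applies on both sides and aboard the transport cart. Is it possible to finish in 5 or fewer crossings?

No

Counting alone: each trip to cell block B takes at most 4 across and each return brings at least 1 back, so after t trips out (and t−1 returns) at most 4t − (t−1) of the 10 are across; that first reaches 10 at t = 3, so at least 5 crossings are needed.
The safety rule pushes this higher. Following every safe sequence of crossings, the most of the 10 that can be at cell block B as the transport cart arrives there on crossing 5 is 9 — never all 10.
So the move cannot be finished within 5 crossings. (The shortest complete plan takes 7:)
1. animal B and handler B cross → cell block B.
2. handler B crosses ← cell block A.
3. animal A, animal C, animal D, and animal E cross → cell block B.
4. animal B crosses ← cell block A.
5. handler A, handler C, handler D, and handler E cross → cell block B.
6. animal E and handler E cross ← cell block A.
7. animal B, animal E, handler B, and handler E cross → cell block B.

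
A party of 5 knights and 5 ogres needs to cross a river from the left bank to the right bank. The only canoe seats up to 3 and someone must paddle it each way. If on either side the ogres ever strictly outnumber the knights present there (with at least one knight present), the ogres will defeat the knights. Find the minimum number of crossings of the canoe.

Counting alone: each trip to the right bank takes at most 3 across and each return brings at least 1 back, so after t trips out (and t−1 returns) at most 3t − (t−1) of the 10 are across; that first reaches 10 at t = 5, so at least 9 crossings are needed.
The safety rule pushes this higher. Following every safe sequence of crossings, the most of the 10 that can be at the right bank as the canoe arrives there on crossing 9 is 9 — never all 10.
So no plan with fewer than 11 crossings exists, and this one achieves 11:
1. 2 ogres → the right bank.  (the left bank: 5K 3O; the right bank: 0K 2O)
2. 1 ogre ← the left bank.  (the left bank: 5K 4O; the right bank: 0K 1O)
3. 3 ogres → the right bank.  (the left bank: 5K 1O; the right bank: 0K 4O)
4. 1 ogre ← the left bank.  (the left bank: 5K 2O; the right bank: 0K 3O)
5. 3 knights → the right bank.  (the left bank: 2K 2O; the right bank: 3K 3O)
6. 1 knight and 1 ogre ← the left bank.  (the left bank: 3K 3O; the right bank: 2K 2O)
7. 3 knights → the right bank.  (the left bank: 0K 3O; the right bank: 5K 2O)
8. 1 ogre ← the left bank.  (the left bank: 0K 4O; the right bank: 5K 1O)
9. 2 ogres → the right bank.  (the left bank: 0K 2O; the right bank: 5K 3O)
10. 1 ogre ← the left bank.  (the left bank: 0K 3O; the right bank: 5K 2O)
11. 3 ogres → the right bank.  (the left bank: 0K 0O; the right bank: 5K 5O)

11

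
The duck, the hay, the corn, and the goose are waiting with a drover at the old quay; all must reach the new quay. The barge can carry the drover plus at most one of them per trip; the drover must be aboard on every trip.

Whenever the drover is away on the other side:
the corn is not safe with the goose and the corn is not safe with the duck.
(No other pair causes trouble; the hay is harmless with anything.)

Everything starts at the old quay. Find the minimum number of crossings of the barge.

Counting alone: the drover can take at most 1 across per trip to the new quay, so moving all 4 needs at least 4 loaded trips out, with a return between consecutive ones — at least 7 crossings.
The safety rule pushes this higher. Following every safe sequence of crossings, the most of the 4 that can be at the new quay as the barge arrives there on crossing 7 is 3 — never all 4.
So no plan with fewer than 9 crossings exists, and this one achieves 9:
1. Drover goes to the new quay with the corn.
2. Drover goes back to the old quay alone.
3. Drover goes to the new quay with the duck.
4. Drover goes back to the old quay with the corn.
5. Drover goes to the new quay with the goose.
6. Drover goes back to the old quay alone.
7. Drover goes to the new quay with the hay.
8. Drover goes back to the old quay alone.
9. Drover goes to the new quay with the corn.

9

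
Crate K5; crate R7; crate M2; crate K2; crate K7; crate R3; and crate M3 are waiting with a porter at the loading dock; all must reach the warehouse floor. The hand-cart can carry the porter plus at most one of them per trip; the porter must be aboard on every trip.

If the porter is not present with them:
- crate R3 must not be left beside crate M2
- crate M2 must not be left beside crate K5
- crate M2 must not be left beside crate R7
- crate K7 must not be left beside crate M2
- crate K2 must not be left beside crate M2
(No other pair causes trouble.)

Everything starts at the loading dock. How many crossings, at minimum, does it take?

impossible

Following every safe sequence of crossings from the start, the most of the 7 that can be at the warehouse floor as the hand-cart arrives there on crossings 1, 3, 5 is 1, 2, 3 respectively; the best ever achieved is 3 of 7.
From crossing 7 on, no configuration arises that was not already reachable earlier: only 26 distinct safe configurations (who is on which side, and where the hand-cart is) can ever be reached, none of them has everyone across, and every continuation just revisits them. So no valid plan exists.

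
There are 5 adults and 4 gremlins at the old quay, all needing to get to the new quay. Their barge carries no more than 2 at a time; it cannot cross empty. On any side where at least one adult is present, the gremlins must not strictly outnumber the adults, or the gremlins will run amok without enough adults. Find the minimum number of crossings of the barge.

Counting alone: each trip to the new quay takes at most 2 across and each return brings at least 1 back, so after t trips out (and t−1 returns) at most 2t − (t−1) of the 9 are across; that first reaches 9 at t = 8, so at least 15 crossings are needed.
The plan below uses exactly 15 crossings, so it is optimal:
1. 2 gremlins → the new quay.  (the old quay: 5A 2G; the new quay: 0A 2G)
2. 1 gremlin ← the old quay.  (the old quay: 5A 3G; the new quay: 0A 1G)
3. 2 gremlins → the new quay.  (the old quay: 5A 1G; the new quay: 0A 3G)
4. 1 gremlin ← the old quay.  (the old quay: 5A 2G; the new quay: 0A 2G)
5. 2 adults → the new quay.  (the old quay: 3A 2G; the new quay: 2A 2G)
6. 1 gremlin ← the old quay.  (the old quay: 3A 3G; the new quay: 2A 1G)
7. 1 adult and 1 gremlin → the new quay.  (the old quay: 2A 2G; the new quay: 3A 2G)
8. 1 adult ← the old quay.  (the old quay: 3A 2G; the new quay: 2A 2G)
9. 1 adult and 1 gremlin → the new quay.  (the old quay: 2A 1G; the new quay: 3A 3G)
10. 1 gremlin ← the old quay.  (the old quay: 2A 2G; the new quay: 3A 2G)
11. 1 adult and 1 gremlin → the new quay.  (the old quay: 1A 1G; the new quay: 4A 3G)
12. 1 adult ← the old quay.  (the old quay: 2A 1G; the new quay: 3A 3G)
13. 1 adult and 1 gremlin → the new quay.  (the old quay: 1A 0G; the new quay: 4A 4G)
14. 1 gremlin ← the old quay.  (the old quay: 1A 1G; the new quay: 4A 3G)
15. 1 adult and 1 gremlin → the new quay.  (the old quay: 0A 0G; the new quay: 5A 4G)

15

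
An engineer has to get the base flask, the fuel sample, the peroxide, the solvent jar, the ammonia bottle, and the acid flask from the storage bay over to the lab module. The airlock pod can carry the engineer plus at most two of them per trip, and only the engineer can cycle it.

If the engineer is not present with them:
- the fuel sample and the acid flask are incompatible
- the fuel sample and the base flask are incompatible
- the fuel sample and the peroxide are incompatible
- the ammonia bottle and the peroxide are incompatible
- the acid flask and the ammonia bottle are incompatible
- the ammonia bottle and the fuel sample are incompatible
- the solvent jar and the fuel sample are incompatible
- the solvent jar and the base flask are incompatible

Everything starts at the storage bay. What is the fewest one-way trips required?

Whatever the first load, the items left behind include a forbidden pair without the engineer. No opening move is safe, so no plan exists.

impossible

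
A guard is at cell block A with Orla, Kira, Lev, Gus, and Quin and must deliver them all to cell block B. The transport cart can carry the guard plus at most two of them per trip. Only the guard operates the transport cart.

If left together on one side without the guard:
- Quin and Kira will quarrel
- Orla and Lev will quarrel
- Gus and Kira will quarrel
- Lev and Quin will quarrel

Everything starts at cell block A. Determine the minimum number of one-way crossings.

7

Counting alone: the guard can take at most 2 across per trip to cell block B, so moving all 5 needs at least 3 loaded trips out, with a return between consecutive ones — at least 5 crossings.
The safety rule pushes this higher. Following every safe sequence of crossings, the most of the 5 that can be at cell block B as the transport cart arrives there on crossing 5 is 4 — never all 5.
So no plan with fewer than 7 crossings exists, and this one achieves 7:
1. Guard goes to cell block B with Kira and Lev.
2. Guard goes back to cell block A alone.
3. Guard goes to cell block B with Orla.
4. Guard goes back to cell block A with Lev.
5. Guard goes to cell block B with Gus and Quin.
6. Guard goes back to cell block A with Kira.
7. Guard goes to cell block B with Kira and Lev.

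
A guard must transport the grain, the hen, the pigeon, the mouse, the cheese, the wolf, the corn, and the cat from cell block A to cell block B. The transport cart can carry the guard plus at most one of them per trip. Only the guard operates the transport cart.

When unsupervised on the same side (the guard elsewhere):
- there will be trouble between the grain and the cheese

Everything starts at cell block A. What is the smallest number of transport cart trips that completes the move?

15

Counting alone: the guard can take at most 1 across per trip to cell block B, so moving all 8 needs at least 8 loaded trips out, with a return between consecutive ones — at least 15 crossings.
The plan below uses exactly 15 crossings, so it is optimal:
1. Guard goes to cell block B with the grain.  [cell block A: the cat, the cheese, the corn, the hen, the mouse, the pigeon, the wolf | cell block B: the grain]
2. Guard goes back to cell block A alone.  [cell block A: the cat, the cheese, the corn, the hen, the mouse, the pigeon, the wolf | cell block B: the grain]
3. Guard goes to cell block B with the hen.  [cell block A: the cat, the cheese, the corn, the mouse, the pigeon, the wolf | cell block B: the grain, the hen]
4. Guard goes back to cell block A alone.  [cell block A: the cat, the cheese, the corn, the mouse, the pigeon, the wolf | cell block B: the grain, the hen]
5. Guard goes to cell block B with the pigeon.  [cell block A: the cat, the cheese, the corn, the mouse, the wolf | cell block B: the grain, the hen, the pigeon]
6. Guard goes back to cell block A alone.  [cell block A: the cat, the cheese, the corn, the mouse, the wolf | cell block B: the grain, the hen, the pigeon]
7. Guard goes to cell block B with the mouse.  [cell block A: the cat, the cheese, the corn, the wolf | cell block B: the grain, the hen, the mouse, the pigeon]
8. Guard goes back to cell block A alone.  [cell block A: the cat, the cheese, the corn, the wolf | cell block B: the grain, the hen, the mouse, the pigeon]
9. Guard goes to cell block B with the wolf.  [cell block A: the cat, the cheese, the corn | cell block B: the grain, the hen, the mouse, the pigeon, the wolf]
10. Guard goes back to cell block A alone.  [cell block A: the cat, the cheese, the corn | cell block B: the grain, the hen, the mouse, the pigeon, the wolf]
11. Guard goes to cell block B with the corn.  [cell block A: the cat, the cheese | cell block B: the corn, the grain, the hen, the mouse, the pigeon, the wolf]
12. Guard goes back to cell block A alone.  [cell block A: the cat, the cheese | cell block B: the corn, the grain, the hen, the mouse, the pigeon, the wolf]
13. Guard goes to cell block B with the cat.  [cell block A: the cheese | cell block B: the cat, the corn, the grain, the hen, the mouse, the pigeon, the wolf]
14. Guard goes back to cell block A alone.  [cell block A: the cheese | cell block B: the cat, the corn, the grain, the hen, the mouse, the pigeon, the wolf]
15. Guard goes to cell block B with the cheese.  [cell block A: — | cell block B: the cat, the cheese, the corn, the grain, the hen, the mouse, the pigeon, the wolf]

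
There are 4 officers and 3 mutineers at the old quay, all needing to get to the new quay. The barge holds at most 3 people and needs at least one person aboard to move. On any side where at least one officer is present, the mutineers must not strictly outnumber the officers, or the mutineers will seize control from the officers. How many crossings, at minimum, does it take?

5

Counting alone: each trip to the new quay takes at most 3 across and each return brings at least 1 back, so after t trips out (and t−1 returns) at most 3t − (t−1) of the 7 are across; that first reaches 7 at t = 3, so at least 5 crossings are needed.
The plan below uses exactly 5 crossings, so it is optimal:
1. 3 mutineers → the new quay.  (the old quay: 4O 0M; the new quay: 0O 3M)
2. 1 mutineer ← the old quay.  (the old quay: 4O 1M; the new quay: 0O 2M)
3. 3 officers → the new quay.  (the old quay: 1O 1M; the new quay: 3O 2M)
4. 1 officer ← the old quay.  (the old quay: 2O 1M; the new quay: 2O 2M)
5. 2 officers and 1 mutineer → the new quay.  (the old quay: 0O 0M; the new quay: 4O 3M)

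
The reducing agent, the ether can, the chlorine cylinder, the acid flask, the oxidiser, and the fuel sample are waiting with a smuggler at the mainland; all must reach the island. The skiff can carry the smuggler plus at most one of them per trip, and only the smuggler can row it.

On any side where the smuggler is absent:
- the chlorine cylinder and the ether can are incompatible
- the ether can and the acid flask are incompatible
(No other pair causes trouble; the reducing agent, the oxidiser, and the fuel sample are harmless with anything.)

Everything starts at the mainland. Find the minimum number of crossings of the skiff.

13

Counting alone: the smuggler can take at most 1 across per trip to the island, so moving all 6 needs at least 6 loaded trips out, with a return between consecutive ones — at least 11 crossings.
The safety rule pushes this higher. Following every safe sequence of crossings, the most of the 6 that can be at the island as the skiff arrives there on crossing 11 is 5 — never all 6.
So no plan with fewer than 13 crossings exists, and this one achieves 13:
1. Smuggler goes to the island with the ether can.  [the mainland: the acid flask, the chlorine cylinder, the fuel sample, the oxidiser, the reducing agent | the island: the ether can]
2. Smuggler goes back to the mainland alone.  [the mainland: the acid flask, the chlorine cylinder, the fuel sample, the oxidiser, the reducing agent | the island: the ether can]
3. Smuggler goes to the island with the reducing agent.  [the mainland: the acid flask, the chlorine cylinder, the fuel sample, the oxidiser | the island: the ether can, the reducing agent]
4. Smuggler goes back to the mainland alone.  [the mainland: the acid flask, the chlorine cylinder, the fuel sample, the oxidiser | the island: the ether can, the reducing agent]
5. Smuggler goes to the island with the chlorine cylinder.  [the mainland: the acid flask, the fuel sample, the oxidiser | the island: the chlorine cylinder, the ether can, the reducing agent]
6. Smuggler goes back to the mainland with the ether can.  [the mainland: the acid flask, the ether can, the fuel sample, the oxidiser | the island: the chlorine cylinder, the reducing agent]
7. Smuggler goes to the island with the acid flask.  [the mainland: the ether can, the fuel sample, the oxidiser | the island: the acid flask, the chlorine cylinder, the reducing agent]
8. Smuggler goes back to the mainland alone.  [the mainland: the ether can, the fuel sample, the oxidiser | the island: the acid flask, the chlorine cylinder, the reducing agent]
9. Smuggler goes to the island with the oxidiser.  [the mainland: the ether can, the fuel sample | the island: the acid flask, the chlorine cylinder, the oxidiser, the reducing agent]
10. Smuggler goes back to the mainland alone.  [the mainland: the ether can, the fuel sample | the island: the acid flask, the chlorine cylinder, the oxidiser, the reducing agent]
11. Smuggler goes to the island with the fuel sample.  [the mainland: the ether can | the island: the acid flask, the chlorine cylinder, the fuel sample, the oxidiser, the reducing agent]
12. Smuggler goes back to the mainland alone.  [the mainland: the ether can | the island: the acid flask, the chlorine cylinder, the fuel sample, the oxidiser, the reducing agent]
13. Smuggler goes to the island with the ether can.  [the mainland: — | the island: the acid flask, the chlorine cylinder, the ether can, the fuel sample, the oxidiser, the reducing agent]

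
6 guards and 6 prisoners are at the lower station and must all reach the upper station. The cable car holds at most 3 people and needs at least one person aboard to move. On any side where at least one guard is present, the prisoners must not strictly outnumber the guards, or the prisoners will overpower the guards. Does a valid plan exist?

No

Following every safe sequence of crossings from the start, the most of the 12 that can be at the upper station as the cable car arrives there on crossings 1, 3, 5 is 3, 5, 6 respectively; the best ever achieved is 6 of 12.
From crossing 7 on, no configuration arises that was not already reachable earlier: only 17 distinct safe configurations (who is on which side, and where the cable car is) can ever be reached, none of them has everyone across, and every continuation just revisits them. They are: 0 guards + 0 prisoners across (cable car back at the start); 0 guards + 1 prisoner across (cable car there); 0 guards + 1 prisoner across (cable car back at the start); 0 guards + 2 prisoners across (cable car there); 0 guards + 2 prisoners across (cable car back at the start); 0 guards + 3 prisoners across (cable car there); 0 guards + 3 prisoners across (cable car back at the start); 0 guards + 4 prisoners across (cable car there); 0 guards + 4 prisoners across (cable car back at the start); 0 guards + 5 prisoners across (cable car there); 0 guards + 5 prisoners across (cable car back at the start); 0 guards + 6 prisoners across (cable car there); 1 guard + 1 prisoner across (cable car there); 1 guard + 1 prisoner across (cable car back at the start); 2 guards + 2 prisoners across (cable car there); 2 guards + 2 prisoners across (cable car back at the start); 3 guards + 3 prisoners across (cable car there). So no valid plan exists.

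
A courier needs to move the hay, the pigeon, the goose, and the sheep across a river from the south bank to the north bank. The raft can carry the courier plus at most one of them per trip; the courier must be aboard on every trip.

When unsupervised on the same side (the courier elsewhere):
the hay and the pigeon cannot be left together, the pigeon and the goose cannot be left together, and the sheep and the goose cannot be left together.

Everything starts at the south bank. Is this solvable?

Whatever the first load, the items left behind include a forbidden pair without the courier. No opening move is safe, so no plan exists.

No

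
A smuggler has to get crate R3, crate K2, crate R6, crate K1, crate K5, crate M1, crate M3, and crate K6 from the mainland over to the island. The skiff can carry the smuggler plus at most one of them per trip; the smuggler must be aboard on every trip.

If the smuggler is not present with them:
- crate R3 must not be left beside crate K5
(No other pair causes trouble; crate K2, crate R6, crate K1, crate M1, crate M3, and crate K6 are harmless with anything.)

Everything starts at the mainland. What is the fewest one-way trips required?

Counting alone: the smuggler can take at most 1 across per trip to the island, so moving all 8 needs at least 8 loaded trips out, with a return between consecutive ones — at least 15 crossings.
The plan below uses exactly 15 crossings, so it is optimal:
1. Smuggler goes to the island with crate R3.  [the mainland: crate K1, crate K2, crate K5, crate K6, crate M1, crate M3, crate R6 | the island: crate R3]
2. Smuggler goes back to the mainland alone.  [the mainland: crate K1, crate K2, crate K5, crate K6, crate M1, crate M3, crate R6 | the island: crate R3]
3. Smuggler goes to the island with crate K2.  [the mainland: crate K1, crate K5, crate K6, crate M1, crate M3, crate R6 | the island: crate K2, crate R3]
4. Smuggler goes back to the mainland alone.  [the mainland: crate K1, crate K5, crate K6, crate M1, crate M3, crate R6 | the island: crate K2, crate R3]
5. Smuggler goes to the island with crate R6.  [the mainland: crate K1, crate K5, crate K6, crate M1, crate M3 | the island: crate K2, crate R3, crate R6]
6. Smuggler goes back to the mainland alone.  [the mainland: crate K1, crate K5, crate K6, crate M1, crate M3 | the island: crate K2, crate R3, crate R6]
7. Smuggler goes to the island with crate K1.  [the mainland: crate K5, crate K6, crate M1, crate M3 | the island: crate K1, crate K2, crate R3, crate R6]
8. Smuggler goes back to the mainland alone.  [the mainland: crate K5, crate K6, crate M1, crate M3 | the island: crate K1, crate K2, crate R3, crate R6]
9. Smuggler goes to the island with crate M1.  [the mainland: crate K5, crate K6, crate M3 | the island: crate K1, crate K2, crate M1, crate R3, crate R6]
10. Smuggler goes back to the mainland alone.  [the mainland: crate K5, crate K6, crate M3 | the island: crate K1, crate K2, crate M1, crate R3, crate R6]
11. Smuggler goes to the island with crate M3.  [the mainland: crate K5, crate K6 | the island: crate K1, crate K2, crate M1, crate M3, crate R3, crate R6]
12. Smuggler goes back to the mainland alone.  [the mainland: crate K5, crate K6 | the island: crate K1, crate K2, crate M1, crate M3, crate R3, crate R6]
13. Smuggler goes to the island with crate K6.  [the mainland: crate K5 | the island: crate K1, crate K2, crate K6, crate M1, crate M3, crate R3, crate R6]
14. Smuggler goes back to the mainland alone.  [the mainland: crate K5 | the island: crate K1, crate K2, crate K6, crate M1, crate M3, crate R3, crate R6]
15. Smuggler goes to the island with crate K5.  [the mainland: — | the island: crate K1, crate K2, crate K5, crate K6, crate M1, crate M3, crate R3, crate R6]

15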